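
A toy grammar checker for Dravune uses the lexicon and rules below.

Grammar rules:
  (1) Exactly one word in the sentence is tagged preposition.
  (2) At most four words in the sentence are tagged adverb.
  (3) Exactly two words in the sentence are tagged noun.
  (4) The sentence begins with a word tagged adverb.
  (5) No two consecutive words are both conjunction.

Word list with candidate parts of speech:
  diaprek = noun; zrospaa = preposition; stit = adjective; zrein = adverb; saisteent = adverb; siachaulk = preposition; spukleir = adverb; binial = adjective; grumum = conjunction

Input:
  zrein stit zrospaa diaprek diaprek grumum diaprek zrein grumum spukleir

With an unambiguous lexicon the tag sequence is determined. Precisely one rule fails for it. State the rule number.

3

Fixed tagging: adverb adjective preposition noun noun conjunction noun adverb conjunction adverb.
Applying the rules: R1 ok, R2 ok, R3 fails, R4 ok, R5 ok.
Only rule 3 fails.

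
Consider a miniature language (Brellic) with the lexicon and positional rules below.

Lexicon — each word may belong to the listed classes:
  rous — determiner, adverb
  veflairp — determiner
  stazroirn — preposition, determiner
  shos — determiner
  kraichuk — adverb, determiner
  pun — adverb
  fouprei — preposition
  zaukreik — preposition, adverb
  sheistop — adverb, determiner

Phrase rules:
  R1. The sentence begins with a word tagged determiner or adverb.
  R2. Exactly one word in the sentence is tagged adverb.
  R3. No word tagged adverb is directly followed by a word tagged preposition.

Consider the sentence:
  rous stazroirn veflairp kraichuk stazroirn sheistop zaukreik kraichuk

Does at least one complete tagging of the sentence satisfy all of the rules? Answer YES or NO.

Candidates per position — 1:rous {determiner,adverb}; 2:stazroirn {preposition,determiner}; 3:veflairp {determiner}; 4:kraichuk {adverb,determiner}; 5:stazroirn {preposition,determiner}; 6:sheistop {adverb,determiner}; 7:zaukreik {preposition,adverb}; 8:kraichuk {adverb,determiner}.
One satisfying assignment: determiner preposition determiner determiner determiner determiner preposition adverb.
Check: rule 1 ok; rule 2 ok; rule 3 ok.

YES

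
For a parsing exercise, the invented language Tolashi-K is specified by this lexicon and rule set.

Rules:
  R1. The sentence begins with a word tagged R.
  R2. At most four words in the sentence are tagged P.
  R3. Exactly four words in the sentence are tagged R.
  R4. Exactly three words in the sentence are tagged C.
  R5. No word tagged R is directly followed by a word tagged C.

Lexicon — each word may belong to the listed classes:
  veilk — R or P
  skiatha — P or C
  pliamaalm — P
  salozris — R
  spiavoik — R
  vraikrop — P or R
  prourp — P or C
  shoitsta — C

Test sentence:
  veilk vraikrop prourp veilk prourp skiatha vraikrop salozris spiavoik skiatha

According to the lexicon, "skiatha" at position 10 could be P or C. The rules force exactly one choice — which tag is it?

P

Candidates per position — 1:veilk {R,P}; 2:vraikrop {P,R}; 3:prourp {P,C}; 4:veilk {R,P}; 5:prourp {P,C}; 6:skiatha {P,C}; 7:vraikrop {P,R}; 8:salozris {R}; 9:spiavoik {R}; 10:skiatha {P,C}.
Position 1: P is ruled out by rule 1; that leaves R.
Position 10: C is ruled out by rule 5; that leaves P.
Position 3: P is ruled out by rule 4; that leaves C.
Position 5: P is ruled out by rule 4; that leaves C.
Position 6: P is ruled out by rule 4; that leaves C.
Position 2: R is ruled out by rule 5; that leaves P.
Position 4: R is ruled out by rule 5; that leaves P.
Position 7: P is ruled out by rule 3; that leaves R.
So the tagging must be: R P C P C C R R R P.
Checking: rule 1 holds; rule 2 holds; rule 3 holds; rule 4 holds; rule 5 holds.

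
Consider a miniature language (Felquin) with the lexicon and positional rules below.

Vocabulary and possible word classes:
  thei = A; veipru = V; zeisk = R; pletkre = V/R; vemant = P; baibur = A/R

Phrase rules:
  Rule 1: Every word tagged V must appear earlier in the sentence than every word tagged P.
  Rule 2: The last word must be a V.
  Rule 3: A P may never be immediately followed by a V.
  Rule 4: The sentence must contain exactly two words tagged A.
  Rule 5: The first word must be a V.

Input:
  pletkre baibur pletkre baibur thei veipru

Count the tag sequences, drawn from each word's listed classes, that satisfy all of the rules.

4

Candidates per position — 1:pletkre {V,R}; 2:baibur {A,R}; 3:pletkre {V,R}; 4:baibur {A,R}; 5:thei {A}; 6:veipru {V}.
There are 16 candidate sequences in total.
The sequences that satisfy every rule: V A V R A V; V A R R A V; V R V A A V; V R R A A V.
Count = 4.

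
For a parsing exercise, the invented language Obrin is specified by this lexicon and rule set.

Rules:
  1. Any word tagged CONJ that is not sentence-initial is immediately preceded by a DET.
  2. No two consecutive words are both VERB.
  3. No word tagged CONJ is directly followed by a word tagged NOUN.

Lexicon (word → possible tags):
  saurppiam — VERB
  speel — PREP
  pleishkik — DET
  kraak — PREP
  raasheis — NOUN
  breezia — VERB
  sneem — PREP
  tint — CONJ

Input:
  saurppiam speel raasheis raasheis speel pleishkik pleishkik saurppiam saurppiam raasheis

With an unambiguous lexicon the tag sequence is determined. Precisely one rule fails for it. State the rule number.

2

Fixed tagging: VERB PREP NOUN NOUN PREP DET DET VERB VERB NOUN.
Rule check: R1 pass, R2 fail, R3 pass.
Only rule 2 fails.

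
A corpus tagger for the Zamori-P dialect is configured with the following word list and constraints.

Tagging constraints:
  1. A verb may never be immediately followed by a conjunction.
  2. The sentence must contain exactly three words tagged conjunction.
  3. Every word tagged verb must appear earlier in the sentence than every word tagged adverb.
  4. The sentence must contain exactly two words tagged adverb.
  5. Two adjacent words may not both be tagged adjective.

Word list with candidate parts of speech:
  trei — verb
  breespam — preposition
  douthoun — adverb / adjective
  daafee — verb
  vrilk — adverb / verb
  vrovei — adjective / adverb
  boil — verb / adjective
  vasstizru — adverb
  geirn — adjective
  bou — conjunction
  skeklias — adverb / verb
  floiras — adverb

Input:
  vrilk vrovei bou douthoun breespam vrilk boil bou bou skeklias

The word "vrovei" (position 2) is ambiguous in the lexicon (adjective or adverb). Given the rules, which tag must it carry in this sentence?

adjective

Candidates per position — 1:vrilk {adverb,verb}; 2:vrovei {adjective,adverb}; 3:bou {conjunction}; 4:douthoun {adverb,adjective}; 5:breespam {preposition}; 6:vrilk {adverb,verb}; 7:boil {verb,adjective}; 8:bou {conjunction}; 9:bou {conjunction}; 10:skeklias {adverb,verb}.
Position 7: verb is ruled out by rule 1; that leaves adjective.
Position 2: the remaining choice is settled jointly with positions 1, 4, 6, 10 — only adjective at position 2 is part of a tagging that satisfies every rule.
That leaves exactly one tagging: verb adjective conjunction adjective preposition adverb adjective conjunction conjunction adverb.
Checking: rule 1 holds; rule 2 holds; rule 3 holds; rule 4 holds; rule 5 holds.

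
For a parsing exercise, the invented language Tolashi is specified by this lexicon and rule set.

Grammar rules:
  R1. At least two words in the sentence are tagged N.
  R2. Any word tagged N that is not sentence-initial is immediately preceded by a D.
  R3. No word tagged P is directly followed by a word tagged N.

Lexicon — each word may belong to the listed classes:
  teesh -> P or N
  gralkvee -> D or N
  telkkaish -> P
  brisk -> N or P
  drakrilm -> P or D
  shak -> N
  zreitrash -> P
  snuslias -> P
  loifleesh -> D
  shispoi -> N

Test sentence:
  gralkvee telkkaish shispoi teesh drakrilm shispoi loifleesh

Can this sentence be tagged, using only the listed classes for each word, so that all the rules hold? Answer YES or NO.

NO

Candidates per position — 1:gralkvee {D,N}; 2:telkkaish {P}; 3:shispoi {N}; 4:teesh {P,N}; 5:drakrilm {P,D}; 6:shispoi {N}; 7:loifleesh {D}.
Rule 2 cannot be satisfied by any choice of tags from the lexicon.
So there is no consistent tagging.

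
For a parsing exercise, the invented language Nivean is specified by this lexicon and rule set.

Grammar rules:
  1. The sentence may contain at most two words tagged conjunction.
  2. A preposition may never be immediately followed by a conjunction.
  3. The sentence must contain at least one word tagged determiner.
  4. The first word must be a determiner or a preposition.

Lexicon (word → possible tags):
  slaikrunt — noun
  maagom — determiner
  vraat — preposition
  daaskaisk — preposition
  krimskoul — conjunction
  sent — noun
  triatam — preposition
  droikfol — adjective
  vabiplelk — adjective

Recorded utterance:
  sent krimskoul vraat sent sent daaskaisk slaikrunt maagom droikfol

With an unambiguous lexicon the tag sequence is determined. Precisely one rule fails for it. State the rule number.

Fixed tagging: noun conjunction preposition noun noun preposition noun determiner adjective.
Applying the rules: R1 pass, R2 pass, R3 pass, R4 fail.
Only rule 4 fails.

4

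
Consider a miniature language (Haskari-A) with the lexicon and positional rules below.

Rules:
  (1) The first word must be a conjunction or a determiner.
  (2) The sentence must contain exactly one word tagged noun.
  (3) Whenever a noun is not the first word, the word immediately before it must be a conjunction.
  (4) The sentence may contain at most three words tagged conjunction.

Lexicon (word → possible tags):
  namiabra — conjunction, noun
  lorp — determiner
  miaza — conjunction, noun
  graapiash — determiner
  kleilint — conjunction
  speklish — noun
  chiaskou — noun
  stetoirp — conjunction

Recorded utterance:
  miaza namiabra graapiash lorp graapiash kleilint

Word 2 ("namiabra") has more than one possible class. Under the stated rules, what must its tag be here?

Candidates per position — 1:miaza {conjunction,noun}; 2:namiabra {conjunction,noun}; 3:graapiash {determiner}; 4:lorp {determiner}; 5:graapiash {determiner}; 6:kleilint {conjunction}.
Word 1 cannot be noun — rule 1 would then fail for every completion. It is conjunction.
Word 2 cannot be conjunction — rule 2 would then fail for every completion. It is noun.
That leaves exactly one tagging: conjunction noun determiner determiner determiner conjunction.
Checking: rule 1 ok; rule 2 ok; rule 3 ok; rule 4 ok.

noun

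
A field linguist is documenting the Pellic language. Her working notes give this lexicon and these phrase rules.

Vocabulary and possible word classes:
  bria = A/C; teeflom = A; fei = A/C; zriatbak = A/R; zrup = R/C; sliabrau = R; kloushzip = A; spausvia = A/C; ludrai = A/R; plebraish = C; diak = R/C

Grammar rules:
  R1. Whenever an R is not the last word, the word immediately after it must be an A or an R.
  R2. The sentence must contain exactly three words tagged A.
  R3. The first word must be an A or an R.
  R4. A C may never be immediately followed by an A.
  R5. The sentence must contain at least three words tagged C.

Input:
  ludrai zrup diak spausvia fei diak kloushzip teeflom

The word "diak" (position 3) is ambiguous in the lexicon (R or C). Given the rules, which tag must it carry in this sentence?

Candidates per position — 1:ludrai {A,R}; 2:zrup {R,C}; 3:diak {R,C}; 4:spausvia {A,C}; 5:fei {A,C}; 6:diak {R,C}; 7:kloushzip {A}; 8:teeflom {A}.
Position 6: C is ruled out by rule 4; that leaves R.
Position 3: the remaining choice is settled jointly with positions 1, 2, 4, 5 — only C at position 3 is part of a tagging that satisfies every rule.
So the tagging must be: A C C C C R A A.
Rule-by-rule: rule 1 satisfied; rule 2 satisfied; rule 3 satisfied; rule 4 satisfied; rule 5 satisfied.

C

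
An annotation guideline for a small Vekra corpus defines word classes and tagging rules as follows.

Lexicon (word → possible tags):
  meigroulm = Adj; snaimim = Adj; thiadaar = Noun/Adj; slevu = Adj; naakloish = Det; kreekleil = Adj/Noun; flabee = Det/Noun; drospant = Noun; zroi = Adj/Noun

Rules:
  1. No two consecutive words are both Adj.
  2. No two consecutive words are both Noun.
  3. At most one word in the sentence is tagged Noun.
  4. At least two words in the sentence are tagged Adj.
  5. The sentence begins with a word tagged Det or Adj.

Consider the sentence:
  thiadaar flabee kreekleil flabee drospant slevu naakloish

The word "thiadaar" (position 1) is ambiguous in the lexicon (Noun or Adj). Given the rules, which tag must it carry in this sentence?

Candidates per position — 1:thiadaar {Noun,Adj}; 2:flabee {Det,Noun}; 3:kreekleil {Adj,Noun}; 4:flabee {Det,Noun}; 5:drospant {Noun}; 6:slevu {Adj}; 7:naakloish {Det}.
Position 1: Noun is ruled out by rule 3; that leaves Adj.
Position 2: Noun is ruled out by rule 3; that leaves Det.
Position 3: Noun is ruled out by rule 3; that leaves Adj.
Position 4: Noun is ruled out by rule 2; that leaves Det.
The unique satisfying tagging is: Adj Det Adj Det Noun Adj Det.
Check: rule 1 satisfied; rule 2 satisfied; rule 3 satisfied; rule 4 satisfied; rule 5 satisfied.

Adj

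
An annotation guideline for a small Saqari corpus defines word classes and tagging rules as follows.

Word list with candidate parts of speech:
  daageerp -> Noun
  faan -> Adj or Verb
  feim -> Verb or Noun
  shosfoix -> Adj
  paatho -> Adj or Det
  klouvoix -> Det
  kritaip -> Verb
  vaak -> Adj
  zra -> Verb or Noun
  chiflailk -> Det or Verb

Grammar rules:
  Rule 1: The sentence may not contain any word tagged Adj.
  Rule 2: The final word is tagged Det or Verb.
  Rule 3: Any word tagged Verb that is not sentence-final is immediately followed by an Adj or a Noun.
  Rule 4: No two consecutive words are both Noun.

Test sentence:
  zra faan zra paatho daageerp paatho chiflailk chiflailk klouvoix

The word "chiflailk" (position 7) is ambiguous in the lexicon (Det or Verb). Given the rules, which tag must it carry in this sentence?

Det

Candidates per position — 1:zra {Verb,Noun}; 2:faan {Adj,Verb}; 3:zra {Verb,Noun}; 4:paatho {Adj,Det}; 5:daageerp {Noun}; 6:paatho {Adj,Det}; 7:chiflailk {Det,Verb}; 8:chiflailk {Det,Verb}; 9:klouvoix {Det}.
Position 2: Adj is ruled out by rule 1; that leaves Verb.
Position 3: Verb is ruled out by rule 3; that leaves Noun.
Position 4: Adj is ruled out by rule 1; that leaves Det.
Position 6: Adj is ruled out by rule 1; that leaves Det.
Position 7: Verb is ruled out by rule 3; that leaves Det.
Position 8: Verb is ruled out by rule 3; that leaves Det.
Position 1: Verb is ruled out by rule 3; that leaves Noun.
That leaves exactly one tagging: Noun Verb Noun Det Noun Det Det Det Det.
Verifying each rule — rule 1 ok; rule 2 ok; rule 3 ok; rule 4 ok.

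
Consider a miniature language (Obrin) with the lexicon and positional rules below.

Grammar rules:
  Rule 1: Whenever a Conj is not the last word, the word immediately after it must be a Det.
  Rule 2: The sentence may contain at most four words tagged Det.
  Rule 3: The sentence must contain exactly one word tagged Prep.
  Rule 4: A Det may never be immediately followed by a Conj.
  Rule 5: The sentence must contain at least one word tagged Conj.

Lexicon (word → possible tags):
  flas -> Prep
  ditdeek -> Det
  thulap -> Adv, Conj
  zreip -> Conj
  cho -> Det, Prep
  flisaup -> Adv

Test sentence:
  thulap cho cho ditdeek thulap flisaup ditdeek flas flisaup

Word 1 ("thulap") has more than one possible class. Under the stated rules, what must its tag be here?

Candidates per position — 1:thulap {Adv,Conj}; 2:cho {Det,Prep}; 3:cho {Det,Prep}; 4:ditdeek {Det}; 5:thulap {Adv,Conj}; 6:flisaup {Adv}; 7:ditdeek {Det}; 8:flas {Prep}; 9:flisaup {Adv}.
If word 2 were Prep, no tagging could satisfy rule 3; so word 2 is Det.
If word 3 were Prep, no tagging could satisfy rule 3; so word 3 is Det.
If word 5 were Conj, no tagging could satisfy rule 1; so word 5 is Adv.
If word 1 were Adv, no tagging could satisfy rule 5; so word 1 is Conj.
The only consistent sequence is: Conj Det Det Det Adv Adv Det Prep Adv.
Check: rule 1 ok; rule 2 ok; rule 3 ok; rule 4 ok; rule 5 ok.

Conj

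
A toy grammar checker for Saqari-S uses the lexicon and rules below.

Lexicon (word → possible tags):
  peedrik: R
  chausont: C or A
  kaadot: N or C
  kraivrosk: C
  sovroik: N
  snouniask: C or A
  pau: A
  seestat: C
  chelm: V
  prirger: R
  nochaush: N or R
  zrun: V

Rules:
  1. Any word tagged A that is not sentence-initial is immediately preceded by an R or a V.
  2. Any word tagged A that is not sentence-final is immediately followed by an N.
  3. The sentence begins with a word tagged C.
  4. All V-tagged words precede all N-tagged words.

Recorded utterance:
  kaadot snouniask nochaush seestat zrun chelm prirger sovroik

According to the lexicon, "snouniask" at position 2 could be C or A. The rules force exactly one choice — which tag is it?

Candidates per position — 1:kaadot {N,C}; 2:snouniask {C,A}; 3:nochaush {N,R}; 4:seestat {C}; 5:zrun {V}; 6:chelm {V}; 7:prirger {R}; 8:sovroik {N}.
Position 1: tagging it N would leave rule 3 unsatisfiable, so it must be C.
Position 2: tagging it A would leave rule 1 unsatisfiable, so it must be C.
Position 3: tagging it N would leave rule 4 unsatisfiable, so it must be R.
The unique satisfying tagging is: C C R C V V R N.
Rule-by-rule: rule 1 holds; rule 2 holds; rule 3 holds; rule 4 holds.

C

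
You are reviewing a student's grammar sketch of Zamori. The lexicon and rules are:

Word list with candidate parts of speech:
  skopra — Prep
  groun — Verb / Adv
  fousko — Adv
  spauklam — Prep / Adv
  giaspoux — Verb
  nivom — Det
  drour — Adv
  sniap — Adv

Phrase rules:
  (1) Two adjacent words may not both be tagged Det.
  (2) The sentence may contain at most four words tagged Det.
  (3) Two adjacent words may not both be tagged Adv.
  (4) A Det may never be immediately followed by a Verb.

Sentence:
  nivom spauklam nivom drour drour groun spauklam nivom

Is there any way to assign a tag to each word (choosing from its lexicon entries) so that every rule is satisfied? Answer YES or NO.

NO

Candidates per position — 1:nivom {Det}; 2:spauklam {Prep,Adv}; 3:nivom {Det}; 4:drour {Adv}; 5:drour {Adv}; 6:groun {Verb,Adv}; 7:spauklam {Prep,Adv}; 8:nivom {Det}.
Rule 3 cannot be satisfied by any choice of tags from the lexicon.
So there is no consistent tagging.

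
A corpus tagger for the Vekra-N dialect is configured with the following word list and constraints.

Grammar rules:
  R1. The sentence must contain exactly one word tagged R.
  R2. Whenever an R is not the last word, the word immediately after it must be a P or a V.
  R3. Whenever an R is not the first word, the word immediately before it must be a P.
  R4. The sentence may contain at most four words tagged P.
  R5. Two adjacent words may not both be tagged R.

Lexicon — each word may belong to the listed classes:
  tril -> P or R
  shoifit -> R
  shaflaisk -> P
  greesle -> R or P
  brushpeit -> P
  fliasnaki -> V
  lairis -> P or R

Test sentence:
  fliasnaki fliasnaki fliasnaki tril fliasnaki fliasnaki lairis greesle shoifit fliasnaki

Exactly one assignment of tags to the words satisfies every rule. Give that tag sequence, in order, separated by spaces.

V V V P V V P P R V

Candidates per position — 1:fliasnaki {V}; 2:fliasnaki {V}; 3:fliasnaki {V}; 4:tril {P,R}; 5:fliasnaki {V}; 6:fliasnaki {V}; 7:lairis {P,R}; 8:greesle {R,P}; 9:shoifit {R}; 10:fliasnaki {V}.
If word 4 were R, no tagging could satisfy rule 1; so word 4 is P.
If word 7 were R, no tagging could satisfy rule 1; so word 7 is P.
If word 8 were R, no tagging could satisfy rule 1; so word 8 is P.
The unique satisfying tagging is: V V V P V V P P R V.
Checking: rule 1 holds; rule 2 holds; rule 3 holds; rule 4 holds; rule 5 holds.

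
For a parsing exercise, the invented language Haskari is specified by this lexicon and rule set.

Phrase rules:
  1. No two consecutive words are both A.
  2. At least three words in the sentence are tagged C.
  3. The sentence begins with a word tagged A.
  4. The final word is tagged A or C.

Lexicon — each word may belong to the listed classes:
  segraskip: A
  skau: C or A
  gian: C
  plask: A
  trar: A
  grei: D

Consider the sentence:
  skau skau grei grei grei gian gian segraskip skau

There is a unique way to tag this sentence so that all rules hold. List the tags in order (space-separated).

Candidates per position — 1:skau {C,A}; 2:skau {C,A}; 3:grei {D}; 4:grei {D}; 5:grei {D}; 6:gian {C}; 7:gian {C}; 8:segraskip {A}; 9:skau {C,A}.
Position 1: C is ruled out by rule 3; that leaves A.
Position 2: A is ruled out by rule 1; that leaves C.
Position 9: A is ruled out by rule 1; that leaves C.
That leaves exactly one tagging: A C D D D C C A C.
Checking: rule 1 holds; rule 2 holds; rule 3 holds; rule 4 holds.

A C D D D C C A C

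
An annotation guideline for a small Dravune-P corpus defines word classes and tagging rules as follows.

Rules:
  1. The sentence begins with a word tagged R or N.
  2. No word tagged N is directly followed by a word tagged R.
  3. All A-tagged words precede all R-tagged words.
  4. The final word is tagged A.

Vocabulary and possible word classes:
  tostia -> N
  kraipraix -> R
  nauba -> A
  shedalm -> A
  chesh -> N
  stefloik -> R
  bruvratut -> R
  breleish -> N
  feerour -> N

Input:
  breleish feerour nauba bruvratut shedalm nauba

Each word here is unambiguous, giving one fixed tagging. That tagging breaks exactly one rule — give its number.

3

Fixed tagging: N N A R A A.
Applying the rules: R1 holds, R2 holds, R3 violated, R4 holds.
Only rule 3 fails.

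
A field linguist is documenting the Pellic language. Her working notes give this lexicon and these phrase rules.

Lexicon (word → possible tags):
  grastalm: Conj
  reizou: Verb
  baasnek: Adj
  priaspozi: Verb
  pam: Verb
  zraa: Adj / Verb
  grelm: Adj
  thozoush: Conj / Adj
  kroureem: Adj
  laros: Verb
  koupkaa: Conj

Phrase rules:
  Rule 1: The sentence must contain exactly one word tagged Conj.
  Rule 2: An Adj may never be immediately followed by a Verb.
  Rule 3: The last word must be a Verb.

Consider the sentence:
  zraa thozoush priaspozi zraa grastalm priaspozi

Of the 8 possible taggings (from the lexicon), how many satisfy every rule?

Candidates per position — 1:zraa {Adj,Verb}; 2:thozoush {Conj,Adj}; 3:priaspozi {Verb}; 4:zraa {Adj,Verb}; 5:grastalm {Conj}; 6:priaspozi {Verb}.
There are 8 candidate sequences in total.
Every candidate sequence violates at least one rule; no consistent tagging exists.
Count = 0.

0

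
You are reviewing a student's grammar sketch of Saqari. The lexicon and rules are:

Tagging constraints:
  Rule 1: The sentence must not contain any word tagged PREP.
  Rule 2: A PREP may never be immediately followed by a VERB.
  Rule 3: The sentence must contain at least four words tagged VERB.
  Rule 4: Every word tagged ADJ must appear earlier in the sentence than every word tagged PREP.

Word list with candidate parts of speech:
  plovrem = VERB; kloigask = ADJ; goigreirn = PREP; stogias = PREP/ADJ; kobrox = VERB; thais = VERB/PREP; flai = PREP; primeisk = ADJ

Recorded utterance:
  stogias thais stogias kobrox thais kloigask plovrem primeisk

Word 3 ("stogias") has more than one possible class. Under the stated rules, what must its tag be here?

Candidates per position — 1:stogias {PREP,ADJ}; 2:thais {VERB,PREP}; 3:stogias {PREP,ADJ}; 4:kobrox {VERB}; 5:thais {VERB,PREP}; 6:kloigask {ADJ}; 7:plovrem {VERB}; 8:primeisk {ADJ}.
Position 1: tagging it PREP would leave rule 1 unsatisfiable, so it must be ADJ.
Position 2: tagging it PREP would leave rule 1 unsatisfiable, so it must be VERB.
Position 3: tagging it PREP would leave rule 1 unsatisfiable, so it must be ADJ.
Position 5: tagging it PREP would leave rule 1 unsatisfiable, so it must be VERB.
That leaves exactly one tagging: ADJ VERB ADJ VERB VERB ADJ VERB ADJ.
Rule-by-rule: rule 1 ✓; rule 2 ✓; rule 3 ✓; rule 4 ✓.

ADJ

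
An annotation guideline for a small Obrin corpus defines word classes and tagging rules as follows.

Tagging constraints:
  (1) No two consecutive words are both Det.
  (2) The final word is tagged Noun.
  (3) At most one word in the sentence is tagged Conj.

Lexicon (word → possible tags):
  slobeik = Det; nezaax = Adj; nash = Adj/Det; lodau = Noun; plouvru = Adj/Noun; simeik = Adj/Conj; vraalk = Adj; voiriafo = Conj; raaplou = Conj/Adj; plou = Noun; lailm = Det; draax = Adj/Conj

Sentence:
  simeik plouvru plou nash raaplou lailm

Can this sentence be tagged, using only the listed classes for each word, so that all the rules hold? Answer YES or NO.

NO

Candidates per position — 1:simeik {Adj,Conj}; 2:plouvru {Adj,Noun}; 3:plou {Noun}; 4:nash {Adj,Det}; 5:raaplou {Conj,Adj}; 6:lailm {Det}.
Rule 2 cannot be satisfied by any choice of tags from the lexicon.
So there is no consistent tagging.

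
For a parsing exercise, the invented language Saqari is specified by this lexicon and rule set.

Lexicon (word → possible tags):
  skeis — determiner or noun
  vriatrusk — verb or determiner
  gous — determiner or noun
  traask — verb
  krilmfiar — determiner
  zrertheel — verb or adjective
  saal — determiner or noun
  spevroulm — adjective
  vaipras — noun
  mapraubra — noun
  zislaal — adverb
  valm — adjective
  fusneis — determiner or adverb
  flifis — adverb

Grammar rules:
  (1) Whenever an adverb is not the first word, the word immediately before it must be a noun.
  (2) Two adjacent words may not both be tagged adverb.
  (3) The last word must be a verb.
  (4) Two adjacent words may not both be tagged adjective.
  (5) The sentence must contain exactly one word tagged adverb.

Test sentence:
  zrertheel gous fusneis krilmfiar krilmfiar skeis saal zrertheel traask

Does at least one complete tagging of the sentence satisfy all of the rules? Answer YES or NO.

Candidates per position — 1:zrertheel {verb,adjective}; 2:gous {determiner,noun}; 3:fusneis {determiner,adverb}; 4:krilmfiar {determiner}; 5:krilmfiar {determiner}; 6:skeis {determiner,noun}; 7:saal {determiner,noun}; 8:zrertheel {verb,adjective}; 9:traask {verb}.
One satisfying assignment: adjective noun adverb determiner determiner determiner noun adjective verb.
Check: rule 1 holds; rule 2 holds; rule 3 holds; rule 4 holds; rule 5 holds.

YES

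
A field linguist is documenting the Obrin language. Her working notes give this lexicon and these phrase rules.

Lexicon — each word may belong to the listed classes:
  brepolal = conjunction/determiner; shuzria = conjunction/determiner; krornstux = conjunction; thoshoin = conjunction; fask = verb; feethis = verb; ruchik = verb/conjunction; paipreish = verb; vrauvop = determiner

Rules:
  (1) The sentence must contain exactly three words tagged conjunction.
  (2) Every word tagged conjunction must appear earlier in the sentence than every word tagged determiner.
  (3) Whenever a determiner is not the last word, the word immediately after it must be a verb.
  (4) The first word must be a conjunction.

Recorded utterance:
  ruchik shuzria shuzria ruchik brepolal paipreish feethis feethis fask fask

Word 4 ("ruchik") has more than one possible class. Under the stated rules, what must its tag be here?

Candidates per position — 1:ruchik {verb,conjunction}; 2:shuzria {conjunction,determiner}; 3:shuzria {conjunction,determiner}; 4:ruchik {verb,conjunction}; 5:brepolal {conjunction,determiner}; 6:paipreish {verb}; 7:feethis {verb}; 8:feethis {verb}; 9:fask {verb}; 10:fask {verb}.
Word 1 cannot be verb — rule 4 would then fail for every completion. It is conjunction.
Word 2 cannot be determiner — rule 3 would then fail for every completion. It is conjunction.
Position 4: the remaining choice is settled jointly with positions 3, 5 — only verb at position 4 is part of a tagging that satisfies every rule.
The only consistent sequence is: conjunction conjunction conjunction verb determiner verb verb verb verb verb.
Checking: rule 1 holds; rule 2 holds; rule 3 holds; rule 4 holds.

verb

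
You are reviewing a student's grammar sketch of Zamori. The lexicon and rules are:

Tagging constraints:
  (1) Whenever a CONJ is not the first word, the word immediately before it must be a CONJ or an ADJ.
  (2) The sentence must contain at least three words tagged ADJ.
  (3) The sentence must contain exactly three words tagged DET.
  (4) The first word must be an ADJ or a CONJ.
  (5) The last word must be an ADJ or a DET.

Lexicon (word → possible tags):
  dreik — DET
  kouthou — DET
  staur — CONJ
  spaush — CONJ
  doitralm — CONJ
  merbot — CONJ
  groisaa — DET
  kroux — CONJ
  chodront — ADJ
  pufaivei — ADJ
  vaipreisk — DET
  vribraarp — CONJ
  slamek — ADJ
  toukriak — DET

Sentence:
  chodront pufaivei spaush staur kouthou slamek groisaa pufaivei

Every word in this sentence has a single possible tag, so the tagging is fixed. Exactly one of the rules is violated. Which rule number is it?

3

Fixed tagging: ADJ ADJ CONJ CONJ DET ADJ DET ADJ.
Rule check: R1 pass, R2 pass, R3 fail, R4 pass, R5 pass.
Only rule 3 fails.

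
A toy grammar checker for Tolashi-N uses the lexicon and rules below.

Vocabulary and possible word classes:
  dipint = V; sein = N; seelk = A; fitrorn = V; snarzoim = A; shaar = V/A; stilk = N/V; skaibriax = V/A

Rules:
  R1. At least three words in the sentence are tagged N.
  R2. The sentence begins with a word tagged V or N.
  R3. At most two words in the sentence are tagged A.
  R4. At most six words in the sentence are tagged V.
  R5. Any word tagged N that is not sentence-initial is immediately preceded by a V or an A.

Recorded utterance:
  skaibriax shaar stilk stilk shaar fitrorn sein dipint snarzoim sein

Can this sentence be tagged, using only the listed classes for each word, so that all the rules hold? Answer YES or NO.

YES

Candidates per position — 1:skaibriax {V,A}; 2:shaar {V,A}; 3:stilk {N,V}; 4:stilk {N,V}; 5:shaar {V,A}; 6:fitrorn {V}; 7:sein {N}; 8:dipint {V}; 9:snarzoim {A}; 10:sein {N}.
One satisfying assignment: V V V N A V N V A N.
Verifying each rule — rule 1 ✓; rule 2 ✓; rule 3 ✓; rule 4 ✓; rule 5 ✓.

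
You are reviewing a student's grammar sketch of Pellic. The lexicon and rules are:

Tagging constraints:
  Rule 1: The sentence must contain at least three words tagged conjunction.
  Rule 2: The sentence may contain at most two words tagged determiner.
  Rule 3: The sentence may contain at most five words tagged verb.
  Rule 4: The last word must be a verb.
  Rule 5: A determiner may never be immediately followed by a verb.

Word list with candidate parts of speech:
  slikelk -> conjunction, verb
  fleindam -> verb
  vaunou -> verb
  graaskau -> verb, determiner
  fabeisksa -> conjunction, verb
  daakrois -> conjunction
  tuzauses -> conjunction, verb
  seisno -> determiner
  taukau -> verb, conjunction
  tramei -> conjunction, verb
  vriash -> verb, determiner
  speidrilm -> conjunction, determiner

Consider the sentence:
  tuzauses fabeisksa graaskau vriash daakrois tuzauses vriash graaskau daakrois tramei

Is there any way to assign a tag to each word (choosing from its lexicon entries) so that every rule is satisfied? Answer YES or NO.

Candidates per position — 1:tuzauses {conjunction,verb}; 2:fabeisksa {conjunction,verb}; 3:graaskau {verb,determiner}; 4:vriash {verb,determiner}; 5:daakrois {conjunction}; 6:tuzauses {conjunction,verb}; 7:vriash {verb,determiner}; 8:graaskau {verb,determiner}; 9:daakrois {conjunction}; 10:tramei {conjunction,verb}.
One satisfying assignment: conjunction conjunction determiner determiner conjunction conjunction verb verb conjunction verb.
Verifying each rule — rule 1 holds; rule 2 holds; rule 3 holds; rule 4 holds; rule 5 holds.

YES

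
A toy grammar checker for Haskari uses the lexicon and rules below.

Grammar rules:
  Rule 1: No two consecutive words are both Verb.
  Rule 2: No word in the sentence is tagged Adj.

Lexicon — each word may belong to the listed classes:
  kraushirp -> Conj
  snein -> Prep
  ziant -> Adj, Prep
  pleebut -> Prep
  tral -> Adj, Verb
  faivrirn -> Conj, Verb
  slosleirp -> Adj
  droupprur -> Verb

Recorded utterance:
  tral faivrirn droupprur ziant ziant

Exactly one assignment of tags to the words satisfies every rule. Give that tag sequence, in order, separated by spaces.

Candidates per position — 1:tral {Adj,Verb}; 2:faivrirn {Conj,Verb}; 3:droupprur {Verb}; 4:ziant {Adj,Prep}; 5:ziant {Adj,Prep}.
Word 1 cannot be Adj — rule 2 would then fail for every completion. It is Verb.
Word 2 cannot be Verb — rule 1 would then fail for every completion. It is Conj.
Word 4 cannot be Adj — rule 2 would then fail for every completion. It is Prep.
Word 5 cannot be Adj — rule 2 would then fail for every completion. It is Prep.
That leaves exactly one tagging: Verb Conj Verb Prep Prep.
Checking: rule 1 ok; rule 2 ok.

Verb Conj Verb Prep Prep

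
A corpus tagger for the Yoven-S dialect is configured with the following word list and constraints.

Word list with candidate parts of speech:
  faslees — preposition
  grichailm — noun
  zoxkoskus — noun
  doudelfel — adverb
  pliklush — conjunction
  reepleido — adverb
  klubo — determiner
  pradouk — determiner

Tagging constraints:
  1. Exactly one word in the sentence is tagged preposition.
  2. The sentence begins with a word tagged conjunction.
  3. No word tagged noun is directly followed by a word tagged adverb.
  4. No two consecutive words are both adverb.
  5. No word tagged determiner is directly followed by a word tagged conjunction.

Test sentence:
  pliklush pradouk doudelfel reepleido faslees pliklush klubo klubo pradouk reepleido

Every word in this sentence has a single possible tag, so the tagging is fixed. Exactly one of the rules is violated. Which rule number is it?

Fixed tagging: conjunction determiner adverb adverb preposition conjunction determiner determiner determiner adverb.
Rule check: R1 pass, R2 pass, R3 pass, R4 fail, R5 pass.
Only rule 4 fails.

4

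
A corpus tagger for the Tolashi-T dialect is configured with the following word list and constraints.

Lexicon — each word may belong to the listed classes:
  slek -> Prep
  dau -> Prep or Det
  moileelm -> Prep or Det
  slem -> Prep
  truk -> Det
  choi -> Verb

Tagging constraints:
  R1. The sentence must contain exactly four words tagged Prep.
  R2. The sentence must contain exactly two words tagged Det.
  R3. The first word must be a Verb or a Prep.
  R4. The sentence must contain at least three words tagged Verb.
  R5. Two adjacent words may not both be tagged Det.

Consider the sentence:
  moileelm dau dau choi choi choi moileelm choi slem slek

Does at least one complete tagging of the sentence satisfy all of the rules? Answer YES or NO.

Candidates per position — 1:moileelm {Prep,Det}; 2:dau {Prep,Det}; 3:dau {Prep,Det}; 4:choi {Verb}; 5:choi {Verb}; 6:choi {Verb}; 7:moileelm {Prep,Det}; 8:choi {Verb}; 9:slem {Prep}; 10:slek {Prep}.
One satisfying assignment: Prep Det Prep Verb Verb Verb Det Verb Prep Prep.
Rule-by-rule: rule 1 satisfied; rule 2 satisfied; rule 3 satisfied; rule 4 satisfied; rule 5 satisfied.

YES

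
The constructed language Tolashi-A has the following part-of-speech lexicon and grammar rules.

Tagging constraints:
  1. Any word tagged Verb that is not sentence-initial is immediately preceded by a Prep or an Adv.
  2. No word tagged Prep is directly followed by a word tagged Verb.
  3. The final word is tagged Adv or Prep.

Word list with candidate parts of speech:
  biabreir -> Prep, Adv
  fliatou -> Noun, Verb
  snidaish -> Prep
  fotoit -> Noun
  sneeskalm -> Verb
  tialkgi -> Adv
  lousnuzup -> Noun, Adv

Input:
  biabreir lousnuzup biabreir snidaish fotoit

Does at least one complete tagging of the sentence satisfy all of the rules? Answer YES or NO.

Candidates per position — 1:biabreir {Prep,Adv}; 2:lousnuzup {Noun,Adv}; 3:biabreir {Prep,Adv}; 4:snidaish {Prep}; 5:fotoit {Noun}.
Rule 3 cannot be satisfied by any choice of tags from the lexicon.
So there is no consistent tagging.

NO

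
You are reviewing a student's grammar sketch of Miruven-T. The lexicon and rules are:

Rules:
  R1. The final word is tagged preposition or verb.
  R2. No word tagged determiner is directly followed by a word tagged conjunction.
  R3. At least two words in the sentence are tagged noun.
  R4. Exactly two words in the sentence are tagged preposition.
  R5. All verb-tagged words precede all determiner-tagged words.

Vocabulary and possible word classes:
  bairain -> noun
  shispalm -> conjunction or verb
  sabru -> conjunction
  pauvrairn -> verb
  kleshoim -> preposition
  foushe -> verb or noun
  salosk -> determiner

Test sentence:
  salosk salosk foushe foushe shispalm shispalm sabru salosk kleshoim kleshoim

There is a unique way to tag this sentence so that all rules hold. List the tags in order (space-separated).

Candidates per position — 1:salosk {determiner}; 2:salosk {determiner}; 3:foushe {verb,noun}; 4:foushe {verb,noun}; 5:shispalm {conjunction,verb}; 6:shispalm {conjunction,verb}; 7:sabru {conjunction}; 8:salosk {determiner}; 9:kleshoim {preposition}; 10:kleshoim {preposition}.
Position 3: verb is ruled out by rule 3; that leaves noun.
Position 4: verb is ruled out by rule 3; that leaves noun.
Position 5: verb is ruled out by rule 5; that leaves conjunction.
Position 6: verb is ruled out by rule 5; that leaves conjunction.
That leaves exactly one tagging: determiner determiner noun noun conjunction conjunction conjunction determiner preposition preposition.
Verifying each rule — rule 1 satisfied; rule 2 satisfied; rule 3 satisfied; rule 4 satisfied; rule 5 satisfied.

determiner determiner noun noun conjunction conjunction conjunction determiner preposition preposition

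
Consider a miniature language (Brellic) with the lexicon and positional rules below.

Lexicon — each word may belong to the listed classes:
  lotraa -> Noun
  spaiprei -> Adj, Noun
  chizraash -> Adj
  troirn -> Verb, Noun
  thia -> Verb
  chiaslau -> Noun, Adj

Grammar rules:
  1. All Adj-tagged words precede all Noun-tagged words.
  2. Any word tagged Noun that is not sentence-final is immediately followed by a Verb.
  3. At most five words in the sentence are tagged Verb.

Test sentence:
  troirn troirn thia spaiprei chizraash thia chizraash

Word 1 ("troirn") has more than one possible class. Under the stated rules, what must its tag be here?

Candidates per position — 1:troirn {Verb,Noun}; 2:troirn {Verb,Noun}; 3:thia {Verb}; 4:spaiprei {Adj,Noun}; 5:chizraash {Adj}; 6:thia {Verb}; 7:chizraash {Adj}.
Position 1: Noun is ruled out by rule 1; that leaves Verb.
Position 2: Noun is ruled out by rule 1; that leaves Verb.
Position 4: Noun is ruled out by rule 1; that leaves Adj.
The unique satisfying tagging is: Verb Verb Verb Adj Adj Verb Adj.
Rule-by-rule: rule 1 holds; rule 2 holds; rule 3 holds.

Verb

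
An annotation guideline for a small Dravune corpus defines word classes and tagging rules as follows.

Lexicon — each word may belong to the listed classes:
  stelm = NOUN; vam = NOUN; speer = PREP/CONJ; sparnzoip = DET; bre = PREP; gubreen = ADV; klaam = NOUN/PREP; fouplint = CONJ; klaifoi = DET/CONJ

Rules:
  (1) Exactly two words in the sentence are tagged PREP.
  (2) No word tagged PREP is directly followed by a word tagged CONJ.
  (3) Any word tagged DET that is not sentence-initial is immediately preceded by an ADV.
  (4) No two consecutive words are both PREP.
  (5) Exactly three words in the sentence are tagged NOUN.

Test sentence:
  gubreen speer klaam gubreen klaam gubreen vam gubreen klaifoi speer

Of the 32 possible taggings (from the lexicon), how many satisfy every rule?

Candidates per position — 1:gubreen {ADV}; 2:speer {PREP,CONJ}; 3:klaam {NOUN,PREP}; 4:gubreen {ADV}; 5:klaam {NOUN,PREP}; 6:gubreen {ADV}; 7:vam {NOUN}; 8:gubreen {ADV}; 9:klaifoi {DET,CONJ}; 10:speer {PREP,CONJ}.
There are 32 candidate sequences in total.
The sequences that satisfy every rule: ADV PREP NOUN ADV NOUN ADV NOUN ADV DET PREP; ADV PREP NOUN ADV NOUN ADV NOUN ADV CONJ PREP.
Count = 2.

2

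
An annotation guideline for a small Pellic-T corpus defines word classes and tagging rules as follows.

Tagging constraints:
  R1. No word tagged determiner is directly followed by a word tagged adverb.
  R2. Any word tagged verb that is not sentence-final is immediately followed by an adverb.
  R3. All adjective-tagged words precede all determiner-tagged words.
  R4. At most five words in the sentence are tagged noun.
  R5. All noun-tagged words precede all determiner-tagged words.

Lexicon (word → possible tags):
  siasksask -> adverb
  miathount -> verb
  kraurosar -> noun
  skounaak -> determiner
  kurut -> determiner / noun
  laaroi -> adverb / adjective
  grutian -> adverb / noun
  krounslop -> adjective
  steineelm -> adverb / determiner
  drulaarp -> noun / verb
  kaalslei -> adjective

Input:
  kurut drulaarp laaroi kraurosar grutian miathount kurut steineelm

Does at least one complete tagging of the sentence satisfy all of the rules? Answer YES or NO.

Candidates per position — 1:kurut {determiner,noun}; 2:drulaarp {noun,verb}; 3:laaroi {adverb,adjective}; 4:kraurosar {noun}; 5:grutian {adverb,noun}; 6:miathount {verb}; 7:kurut {determiner,noun}; 8:steineelm {adverb,determiner}.
Rule 2 cannot be satisfied by any choice of tags from the lexicon.
So there is no consistent tagging.

NO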